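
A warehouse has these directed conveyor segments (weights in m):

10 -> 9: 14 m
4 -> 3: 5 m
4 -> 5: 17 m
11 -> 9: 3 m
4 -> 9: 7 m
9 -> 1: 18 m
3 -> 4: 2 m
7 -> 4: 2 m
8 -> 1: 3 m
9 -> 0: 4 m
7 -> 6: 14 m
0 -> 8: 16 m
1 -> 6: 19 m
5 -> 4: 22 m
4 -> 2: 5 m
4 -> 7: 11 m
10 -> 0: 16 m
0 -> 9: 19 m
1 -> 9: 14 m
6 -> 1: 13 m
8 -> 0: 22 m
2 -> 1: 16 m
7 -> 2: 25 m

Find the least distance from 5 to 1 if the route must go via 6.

Best 5 to 6: 5–4–7–6 costing 47
Shortest 6→1: 6–1 = 13
Total via 6: 47 + 13 = 60 m.

60 m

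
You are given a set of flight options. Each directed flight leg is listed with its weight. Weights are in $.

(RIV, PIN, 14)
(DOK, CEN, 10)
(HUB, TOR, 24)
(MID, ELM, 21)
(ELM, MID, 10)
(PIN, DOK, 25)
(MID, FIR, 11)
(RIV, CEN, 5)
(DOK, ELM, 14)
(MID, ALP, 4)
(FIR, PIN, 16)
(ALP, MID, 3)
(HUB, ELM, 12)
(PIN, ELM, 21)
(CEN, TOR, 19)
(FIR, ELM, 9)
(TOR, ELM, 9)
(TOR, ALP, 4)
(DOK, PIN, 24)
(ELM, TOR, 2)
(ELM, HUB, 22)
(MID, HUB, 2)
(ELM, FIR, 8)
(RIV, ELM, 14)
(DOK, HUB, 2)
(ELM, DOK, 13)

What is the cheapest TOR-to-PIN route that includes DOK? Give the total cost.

Shortest TOR→DOK: TOR–ELM–DOK = 22
Best DOK to PIN: DOK–PIN costing 24
Total via DOK: 22 + 24 = $46.

$46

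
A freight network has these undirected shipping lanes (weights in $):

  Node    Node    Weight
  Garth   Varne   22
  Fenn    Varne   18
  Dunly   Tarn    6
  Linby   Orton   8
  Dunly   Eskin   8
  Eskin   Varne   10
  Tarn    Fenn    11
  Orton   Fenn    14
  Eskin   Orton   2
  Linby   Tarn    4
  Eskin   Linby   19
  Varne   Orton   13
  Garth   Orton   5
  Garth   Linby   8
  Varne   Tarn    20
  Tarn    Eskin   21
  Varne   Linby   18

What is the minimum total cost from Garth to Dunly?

$15

Compare a few routes:
Garth → Orton → Linby → Tarn → Dunly: 5+8+4+6 = 23
Garth → Orton → Eskin → Dunly: 5+2+8 = 15
Garth → Linby → Tarn → Dunly: 8+4+6 = 18
Cheapest is Garth → Orton → Eskin → Dunly at $15.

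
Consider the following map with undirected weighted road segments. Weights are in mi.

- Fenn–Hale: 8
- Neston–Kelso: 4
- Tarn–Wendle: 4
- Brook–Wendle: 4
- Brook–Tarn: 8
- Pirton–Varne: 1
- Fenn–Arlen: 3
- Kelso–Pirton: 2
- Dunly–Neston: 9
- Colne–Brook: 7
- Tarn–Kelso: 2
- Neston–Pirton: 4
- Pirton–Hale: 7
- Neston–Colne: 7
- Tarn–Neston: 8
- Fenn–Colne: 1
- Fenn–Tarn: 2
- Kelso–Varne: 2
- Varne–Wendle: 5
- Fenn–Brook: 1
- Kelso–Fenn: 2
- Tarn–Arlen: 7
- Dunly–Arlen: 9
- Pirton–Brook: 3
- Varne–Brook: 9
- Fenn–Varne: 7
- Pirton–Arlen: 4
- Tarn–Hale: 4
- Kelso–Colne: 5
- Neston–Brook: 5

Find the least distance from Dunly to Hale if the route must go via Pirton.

20 mi

Shortest Dunly→Pirton: Dunly → Arlen → Pirton = 13
Best Pirton to Hale: Pirton → Hale costing 7
Total via Pirton: 13 + 7 = 20 mi.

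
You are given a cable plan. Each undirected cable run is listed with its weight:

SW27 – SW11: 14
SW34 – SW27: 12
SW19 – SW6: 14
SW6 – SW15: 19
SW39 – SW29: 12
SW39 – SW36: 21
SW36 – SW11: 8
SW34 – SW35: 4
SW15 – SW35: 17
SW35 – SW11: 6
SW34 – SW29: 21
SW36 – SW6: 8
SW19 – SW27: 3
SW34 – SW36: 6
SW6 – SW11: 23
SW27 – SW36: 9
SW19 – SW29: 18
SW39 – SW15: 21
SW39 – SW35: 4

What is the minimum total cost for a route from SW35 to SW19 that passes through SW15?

50

Best SW35 to SW15: SW35 → SW15 costing 17
Best SW15 to SW19: SW15 → SW6 → SW19 costing 33
Total via SW15: 17 + 33 = 50.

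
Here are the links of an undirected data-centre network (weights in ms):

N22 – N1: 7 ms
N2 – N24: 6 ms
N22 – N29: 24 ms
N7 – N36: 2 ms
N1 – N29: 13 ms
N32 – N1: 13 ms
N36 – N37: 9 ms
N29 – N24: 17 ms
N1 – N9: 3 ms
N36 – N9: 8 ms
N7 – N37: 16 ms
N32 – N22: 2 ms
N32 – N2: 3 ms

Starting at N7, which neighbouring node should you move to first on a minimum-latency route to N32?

N36

Enumerating some paths:
N7 - N36 - N9 - N1 - N22 - N32: 2+8+3+7+2 = 22
N7 - N36 - N9 - N1 - N32: 2+8+3+13 = 26
Cheapest is N7 - N36 - N9 - N1 - N22 - N32 at 22 ms.
So from N7 the first move is to N36.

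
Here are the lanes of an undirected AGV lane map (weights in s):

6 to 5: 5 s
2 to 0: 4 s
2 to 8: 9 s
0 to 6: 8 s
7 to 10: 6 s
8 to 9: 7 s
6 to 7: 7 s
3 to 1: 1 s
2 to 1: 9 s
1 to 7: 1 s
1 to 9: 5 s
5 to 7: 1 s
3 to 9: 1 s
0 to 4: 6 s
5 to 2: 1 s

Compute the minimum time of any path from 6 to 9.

9 s

Candidate routes:
6 - 7 - 1 - 9: 7+1+5 = 13
6 - 5 - 7 - 1 - 3 - 9: 5+1+1+1+1 = 9
6 - 5 - 7 - 1 - 9: 5+1+1+5 = 12
6 - 7 - 1 - 3 - 9: 7+1+1+1 = 10
The minimum is 9 s via 6 - 5 - 7 - 1 - 3 - 9.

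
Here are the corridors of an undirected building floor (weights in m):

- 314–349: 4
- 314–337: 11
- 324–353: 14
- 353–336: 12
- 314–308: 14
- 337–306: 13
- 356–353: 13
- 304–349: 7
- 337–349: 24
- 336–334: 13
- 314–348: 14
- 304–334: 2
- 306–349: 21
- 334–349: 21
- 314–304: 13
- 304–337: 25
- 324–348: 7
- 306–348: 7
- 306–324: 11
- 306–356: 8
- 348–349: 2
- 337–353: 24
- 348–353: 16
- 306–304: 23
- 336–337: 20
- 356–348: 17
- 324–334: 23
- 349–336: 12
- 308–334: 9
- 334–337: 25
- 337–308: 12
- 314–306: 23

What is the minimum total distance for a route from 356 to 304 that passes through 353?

Shortest 356→353: 356 → 353 = 13
Shortest 353→304: 353 → 348 → 349 → 304 = 25
Total via 353: 13 + 25 = 38 m.

38 m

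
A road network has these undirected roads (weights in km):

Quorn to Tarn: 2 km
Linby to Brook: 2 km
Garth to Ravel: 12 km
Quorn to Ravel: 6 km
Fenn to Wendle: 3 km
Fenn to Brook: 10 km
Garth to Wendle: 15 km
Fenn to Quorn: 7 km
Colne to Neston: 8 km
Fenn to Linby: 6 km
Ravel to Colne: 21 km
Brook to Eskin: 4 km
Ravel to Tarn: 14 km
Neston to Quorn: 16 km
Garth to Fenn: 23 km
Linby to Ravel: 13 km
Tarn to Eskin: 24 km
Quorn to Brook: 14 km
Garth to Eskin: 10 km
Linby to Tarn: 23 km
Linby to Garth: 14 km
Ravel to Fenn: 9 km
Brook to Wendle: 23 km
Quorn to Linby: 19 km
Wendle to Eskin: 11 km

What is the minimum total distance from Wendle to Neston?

Running Dijkstra from Wendle:
Wendle: 0
Fenn: 3  (via Wendle)
Linby: 9  (via Fenn)
Quorn: 10  (via Fenn)
Brook: 11  (via Linby)
Eskin: 11  (via Wendle)
Ravel: 12  (via Fenn)
Tarn: 12  (via Quorn)
Garth: 15  (via Wendle)
Neston: 26  (via Quorn)
Shortest route: Wendle → Fenn → Quorn → Neston = 26 km.

26 km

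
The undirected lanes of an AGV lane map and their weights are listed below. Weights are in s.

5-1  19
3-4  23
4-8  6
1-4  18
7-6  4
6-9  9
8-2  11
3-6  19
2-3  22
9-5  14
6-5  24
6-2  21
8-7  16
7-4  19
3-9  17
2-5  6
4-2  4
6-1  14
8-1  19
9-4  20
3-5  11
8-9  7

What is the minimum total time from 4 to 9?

Enumerating some paths:
4 - 9: 20 = 20
4 - 8 - 9: 6+7 = 13
4 - 2 - 5 - 9: 4+6+14 = 24
4 - 2 - 8 - 9: 4+11+7 = 22
The minimum is 13 s via 4 - 8 - 9.

13 s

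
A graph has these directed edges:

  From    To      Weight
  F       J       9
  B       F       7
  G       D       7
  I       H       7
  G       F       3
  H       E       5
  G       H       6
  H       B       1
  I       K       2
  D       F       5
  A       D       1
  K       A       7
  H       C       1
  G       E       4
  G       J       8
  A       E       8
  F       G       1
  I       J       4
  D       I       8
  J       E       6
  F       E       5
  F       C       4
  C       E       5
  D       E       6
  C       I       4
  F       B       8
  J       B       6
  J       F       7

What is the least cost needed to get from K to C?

17

Enumerating some paths:
K–A–D–F–C: 7+1+5+4 = 17
K–A–D–F–G–H–C: 7+1+5+1+6+1 = 21
Cheapest is K–A–D–F–C at 17.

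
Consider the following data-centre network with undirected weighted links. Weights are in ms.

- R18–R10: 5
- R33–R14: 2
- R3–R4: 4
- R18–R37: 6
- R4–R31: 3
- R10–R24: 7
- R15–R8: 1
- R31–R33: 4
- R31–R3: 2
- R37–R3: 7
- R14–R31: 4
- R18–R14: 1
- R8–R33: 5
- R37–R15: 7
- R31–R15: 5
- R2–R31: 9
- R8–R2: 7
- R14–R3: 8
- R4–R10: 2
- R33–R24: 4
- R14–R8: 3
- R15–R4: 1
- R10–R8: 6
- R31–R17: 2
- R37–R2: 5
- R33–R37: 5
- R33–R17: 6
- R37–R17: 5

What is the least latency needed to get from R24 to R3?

Running Dijkstra from R24:
R24: 0
R33: 4  (via R24)
R14: 6  (via R33)
R18: 7  (via R14)
R10: 7  (via R24)
R31: 8  (via R33)
R8: 9  (via R33)
R4: 9  (via R10)
R37: 9  (via R33)
R3: 10  (via R31)
Shortest route: R24–R33–R31–R3 = 10 ms.

10 ms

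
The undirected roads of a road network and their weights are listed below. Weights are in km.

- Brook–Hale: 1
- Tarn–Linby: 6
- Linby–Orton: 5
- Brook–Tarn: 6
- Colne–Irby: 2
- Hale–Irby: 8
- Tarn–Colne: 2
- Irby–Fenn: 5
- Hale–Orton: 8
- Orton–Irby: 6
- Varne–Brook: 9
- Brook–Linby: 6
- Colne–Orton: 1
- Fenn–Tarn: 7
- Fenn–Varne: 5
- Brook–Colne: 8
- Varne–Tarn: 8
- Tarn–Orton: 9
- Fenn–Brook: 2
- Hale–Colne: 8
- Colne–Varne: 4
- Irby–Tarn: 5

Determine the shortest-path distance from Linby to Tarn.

6 km

Enumerating some paths:
Linby–Orton–Colne–Tarn: 5+1+2 = 8
Linby–Brook–Tarn: 6+6 = 12
Linby–Tarn: 6 = 6
The minimum is 6 km via Linby–Tarn.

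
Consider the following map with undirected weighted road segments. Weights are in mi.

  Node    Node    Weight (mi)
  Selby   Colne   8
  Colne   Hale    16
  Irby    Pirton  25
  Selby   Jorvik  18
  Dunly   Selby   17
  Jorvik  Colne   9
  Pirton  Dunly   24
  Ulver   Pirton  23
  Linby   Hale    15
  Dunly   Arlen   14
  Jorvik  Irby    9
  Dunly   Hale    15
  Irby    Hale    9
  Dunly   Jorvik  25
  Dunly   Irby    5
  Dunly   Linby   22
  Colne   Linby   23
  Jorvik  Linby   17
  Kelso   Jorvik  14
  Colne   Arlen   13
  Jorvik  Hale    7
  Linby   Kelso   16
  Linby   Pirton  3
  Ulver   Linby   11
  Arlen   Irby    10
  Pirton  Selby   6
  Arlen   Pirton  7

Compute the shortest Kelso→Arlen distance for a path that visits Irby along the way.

33 mi

Best Kelso to Irby: Kelso → Jorvik → Irby costing 23
Shortest Irby→Arlen: Irby → Arlen = 10
Total via Irby: 23 + 10 = 33 mi.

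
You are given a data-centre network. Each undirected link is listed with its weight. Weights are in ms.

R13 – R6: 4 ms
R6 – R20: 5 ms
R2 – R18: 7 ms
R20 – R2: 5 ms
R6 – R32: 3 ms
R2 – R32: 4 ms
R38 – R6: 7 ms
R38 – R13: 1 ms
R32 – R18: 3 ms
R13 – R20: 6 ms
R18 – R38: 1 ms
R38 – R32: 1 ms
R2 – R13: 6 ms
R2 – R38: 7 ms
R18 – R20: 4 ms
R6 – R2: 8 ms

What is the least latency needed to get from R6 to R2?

7 ms

Enumerating some paths:
R6 - R32 - R2: 3+4 = 7
R6 - R2: 8 = 8
R6 - R20 - R2: 5+5 = 10
The minimum is 7 ms via R6 - R32 - R2.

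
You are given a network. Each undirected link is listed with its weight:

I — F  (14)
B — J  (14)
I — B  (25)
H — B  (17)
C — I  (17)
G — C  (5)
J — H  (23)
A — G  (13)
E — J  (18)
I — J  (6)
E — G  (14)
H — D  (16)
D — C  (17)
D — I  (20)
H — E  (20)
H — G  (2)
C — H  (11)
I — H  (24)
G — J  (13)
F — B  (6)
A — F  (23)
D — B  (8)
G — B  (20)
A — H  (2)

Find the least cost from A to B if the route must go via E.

50

Best A to E: A–H–G–E costing 18
Best E to B: E–J–B costing 32
Total via E: 18 + 32 = 50.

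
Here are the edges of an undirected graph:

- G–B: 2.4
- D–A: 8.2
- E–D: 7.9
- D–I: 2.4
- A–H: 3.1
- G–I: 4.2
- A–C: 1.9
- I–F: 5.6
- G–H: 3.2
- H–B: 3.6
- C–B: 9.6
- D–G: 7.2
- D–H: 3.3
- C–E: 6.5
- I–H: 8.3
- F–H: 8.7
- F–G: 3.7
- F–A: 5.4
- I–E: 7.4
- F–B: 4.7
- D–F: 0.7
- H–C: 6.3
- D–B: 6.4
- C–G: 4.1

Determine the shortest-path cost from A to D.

6.1

Compare a few routes:
A - F - D: 5.4+0.7 = 6.1
A - H - D: 3.1+3.3 = 6.4
The minimum is 6.1 via A - F - D.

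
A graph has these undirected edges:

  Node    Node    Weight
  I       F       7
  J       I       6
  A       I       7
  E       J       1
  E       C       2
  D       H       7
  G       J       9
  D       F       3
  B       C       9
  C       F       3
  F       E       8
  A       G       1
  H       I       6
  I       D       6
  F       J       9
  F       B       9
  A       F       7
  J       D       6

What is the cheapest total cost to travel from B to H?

19

Settle nodes by increasing distance from B:
B: 0
C: 9  (via B)
F: 9  (via B)
E: 11  (via C)
D: 12  (via F)
J: 12  (via E)
A: 16  (via F)
I: 16  (via F)
G: 17  (via A)
H: 19  (via D)
Shortest route: B → F → D → H = 19.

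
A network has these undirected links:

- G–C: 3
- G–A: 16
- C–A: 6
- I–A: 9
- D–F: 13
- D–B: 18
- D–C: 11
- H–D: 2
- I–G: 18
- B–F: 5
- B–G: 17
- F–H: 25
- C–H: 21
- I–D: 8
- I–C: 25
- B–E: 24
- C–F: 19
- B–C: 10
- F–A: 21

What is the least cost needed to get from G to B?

13

Shortest distances from G:
G: 0
C: 3  (via G)
A: 9  (via C)
B: 13  (via C)
Shortest route: G → C → B = 13.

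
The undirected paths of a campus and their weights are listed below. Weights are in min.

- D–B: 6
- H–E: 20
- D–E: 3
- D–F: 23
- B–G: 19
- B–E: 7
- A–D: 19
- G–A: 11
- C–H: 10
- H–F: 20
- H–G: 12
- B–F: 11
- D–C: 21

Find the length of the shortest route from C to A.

Settle nodes by increasing distance from C:
C: 0
H: 10  (via C)
D: 21  (via C)
G: 22  (via H)
E: 24  (via D)
B: 27  (via D)
F: 30  (via H)
A: 33  (via G)
Shortest route: C → H → G → A = 33 min.

33 min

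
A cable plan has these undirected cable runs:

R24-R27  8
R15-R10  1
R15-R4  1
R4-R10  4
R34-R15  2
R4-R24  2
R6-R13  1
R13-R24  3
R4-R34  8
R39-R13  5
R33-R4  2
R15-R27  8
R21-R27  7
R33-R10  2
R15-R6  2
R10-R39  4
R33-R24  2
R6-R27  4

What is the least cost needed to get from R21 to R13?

12

Compare a few routes:
R21 - R27 - R15 - R6 - R13: 7+8+2+1 = 18
R21 - R27 - R6 - R15 - R4 - R24 - R13: 7+4+2+1+2+3 = 19
R21 - R27 - R24 - R13: 7+8+3 = 18
R21 - R27 - R6 - R13: 7+4+1 = 12
Cheapest is R21 - R27 - R6 - R13 at 12.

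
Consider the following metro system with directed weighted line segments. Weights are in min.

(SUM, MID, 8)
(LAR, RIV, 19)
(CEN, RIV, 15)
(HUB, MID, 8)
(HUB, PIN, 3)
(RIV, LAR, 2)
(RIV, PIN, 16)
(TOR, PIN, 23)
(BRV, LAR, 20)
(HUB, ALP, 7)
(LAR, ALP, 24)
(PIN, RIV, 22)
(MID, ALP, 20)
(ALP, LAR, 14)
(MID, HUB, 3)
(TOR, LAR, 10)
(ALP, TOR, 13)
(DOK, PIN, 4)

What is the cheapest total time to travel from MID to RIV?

Settle nodes by increasing distance from MID:
MID: 0
HUB: 3  (via MID)
PIN: 6  (via HUB)
ALP: 10  (via HUB)
TOR: 23  (via ALP)
LAR: 24  (via ALP)
RIV: 28  (via PIN)
Shortest route: MID–HUB–PIN–RIV = 28 min.

28 min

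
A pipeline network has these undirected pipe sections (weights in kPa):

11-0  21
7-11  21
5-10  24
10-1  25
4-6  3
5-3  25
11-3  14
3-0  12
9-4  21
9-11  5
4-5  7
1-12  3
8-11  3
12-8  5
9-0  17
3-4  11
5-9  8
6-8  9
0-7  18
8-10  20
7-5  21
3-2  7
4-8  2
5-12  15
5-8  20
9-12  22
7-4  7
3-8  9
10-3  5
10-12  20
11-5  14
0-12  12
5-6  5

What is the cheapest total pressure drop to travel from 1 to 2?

24 kPa

Shortest distances from 1:
1: 0
12: 3  (via 1)
8: 8  (via 12)
4: 10  (via 8)
11: 11  (via 8)
6: 13  (via 4)
0: 15  (via 12)
9: 16  (via 11)
3: 17  (via 8)
5: 17  (via 4)
7: 17  (via 4)
10: 22  (via 3)
2: 24  (via 3)
Shortest route: 1–12–8–3–2 = 24 kPa.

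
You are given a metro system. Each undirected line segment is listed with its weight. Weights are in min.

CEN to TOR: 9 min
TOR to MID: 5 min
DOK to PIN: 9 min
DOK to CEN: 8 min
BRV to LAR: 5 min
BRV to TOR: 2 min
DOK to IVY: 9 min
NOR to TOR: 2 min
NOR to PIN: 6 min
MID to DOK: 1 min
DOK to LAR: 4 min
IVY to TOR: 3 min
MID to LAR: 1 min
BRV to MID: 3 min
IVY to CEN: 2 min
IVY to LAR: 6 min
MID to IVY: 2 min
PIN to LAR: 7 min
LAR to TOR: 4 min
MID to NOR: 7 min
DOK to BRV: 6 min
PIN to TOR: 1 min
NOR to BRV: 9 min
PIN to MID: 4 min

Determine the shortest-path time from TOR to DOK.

6 min

Candidate routes:
TOR–BRV–DOK: 2+6 = 8
TOR–LAR–DOK: 4+4 = 8
TOR–MID–DOK: 5+1 = 6
The minimum is 6 min via TOR–MID–DOK.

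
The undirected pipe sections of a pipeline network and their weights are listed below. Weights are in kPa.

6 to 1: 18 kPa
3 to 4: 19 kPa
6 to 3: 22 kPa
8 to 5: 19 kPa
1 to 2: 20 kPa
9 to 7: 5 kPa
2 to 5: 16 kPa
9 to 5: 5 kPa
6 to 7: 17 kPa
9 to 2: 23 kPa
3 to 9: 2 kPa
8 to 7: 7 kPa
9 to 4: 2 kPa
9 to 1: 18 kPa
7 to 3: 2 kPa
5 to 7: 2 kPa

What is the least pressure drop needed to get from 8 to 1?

Settle nodes by increasing distance from 8:
8: 0
7: 7  (via 8)
3: 9  (via 7)
5: 9  (via 7)
9: 11  (via 3)
4: 13  (via 9)
6: 24  (via 7)
2: 25  (via 5)
1: 29  (via 9)
Shortest route: 8 → 7 → 3 → 9 → 1 = 29 kPa.

29 kPa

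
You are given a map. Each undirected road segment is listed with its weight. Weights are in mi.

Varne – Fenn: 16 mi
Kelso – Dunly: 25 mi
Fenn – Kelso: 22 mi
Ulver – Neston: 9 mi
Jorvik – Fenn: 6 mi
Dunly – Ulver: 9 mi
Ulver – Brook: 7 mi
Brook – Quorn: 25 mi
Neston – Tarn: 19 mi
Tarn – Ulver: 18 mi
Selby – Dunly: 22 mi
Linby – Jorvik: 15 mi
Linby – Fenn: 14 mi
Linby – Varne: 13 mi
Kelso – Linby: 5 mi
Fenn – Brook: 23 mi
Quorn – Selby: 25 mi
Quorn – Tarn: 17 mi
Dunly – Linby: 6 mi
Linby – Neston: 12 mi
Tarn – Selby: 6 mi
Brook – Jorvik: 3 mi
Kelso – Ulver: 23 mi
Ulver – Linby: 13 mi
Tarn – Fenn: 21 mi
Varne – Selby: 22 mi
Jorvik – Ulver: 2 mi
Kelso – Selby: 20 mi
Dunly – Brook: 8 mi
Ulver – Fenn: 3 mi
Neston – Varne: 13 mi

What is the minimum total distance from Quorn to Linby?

Settle nodes by increasing distance from Quorn:
Quorn: 0
Tarn: 17  (via Quorn)
Selby: 23  (via Tarn)
Brook: 25  (via Quorn)
Jorvik: 28  (via Brook)
Ulver: 30  (via Jorvik)
Dunly: 33  (via Brook)
Fenn: 33  (via Ulver)
Neston: 36  (via Tarn)
Linby: 39  (via Dunly)
Shortest route: Quorn → Brook → Dunly → Linby = 39 mi.

39 mi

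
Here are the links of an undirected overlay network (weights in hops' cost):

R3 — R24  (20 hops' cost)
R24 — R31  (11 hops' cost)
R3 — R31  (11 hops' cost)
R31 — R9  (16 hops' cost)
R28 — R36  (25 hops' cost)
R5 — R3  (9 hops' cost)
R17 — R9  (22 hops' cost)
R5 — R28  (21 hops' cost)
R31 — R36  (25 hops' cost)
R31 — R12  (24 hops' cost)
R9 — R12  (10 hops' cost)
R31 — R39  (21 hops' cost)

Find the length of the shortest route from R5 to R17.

Candidate routes:
R5 → R3 → R24 → R31 → R9 → R17: 9+20+11+16+22 = 78
R5 → R3 → R31 → R9 → R17: 9+11+16+22 = 58
R5 → R3 → R31 → R12 → R9 → R17: 9+11+24+10+22 = 76
Cheapest is R5 → R3 → R31 → R9 → R17 at 58 hops' cost.

58 hops' cost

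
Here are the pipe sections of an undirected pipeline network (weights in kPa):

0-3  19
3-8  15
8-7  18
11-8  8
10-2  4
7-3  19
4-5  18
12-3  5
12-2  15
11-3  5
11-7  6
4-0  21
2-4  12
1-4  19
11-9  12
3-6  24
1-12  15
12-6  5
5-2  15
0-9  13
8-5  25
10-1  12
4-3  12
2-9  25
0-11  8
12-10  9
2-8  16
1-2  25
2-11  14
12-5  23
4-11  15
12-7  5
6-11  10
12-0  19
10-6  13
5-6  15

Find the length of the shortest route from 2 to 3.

18 kPa

Candidate routes:
2 → 12 → 3: 15+5 = 20
2 → 10 → 12 → 3: 4+9+5 = 18
2 → 11 → 3: 14+5 = 19
The minimum is 18 kPa via 2 → 10 → 12 → 3.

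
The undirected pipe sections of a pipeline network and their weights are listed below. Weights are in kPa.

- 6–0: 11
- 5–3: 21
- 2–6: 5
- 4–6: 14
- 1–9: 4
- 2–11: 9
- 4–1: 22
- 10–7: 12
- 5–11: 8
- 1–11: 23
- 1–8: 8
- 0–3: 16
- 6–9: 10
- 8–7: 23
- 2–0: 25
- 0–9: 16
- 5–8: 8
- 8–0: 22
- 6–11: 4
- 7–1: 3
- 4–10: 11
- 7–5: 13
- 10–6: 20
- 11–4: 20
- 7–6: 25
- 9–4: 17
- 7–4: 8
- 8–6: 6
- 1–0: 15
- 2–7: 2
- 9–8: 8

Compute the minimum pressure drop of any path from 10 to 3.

46 kPa

Shortest distances from 10:
10: 0
4: 11  (via 10)
7: 12  (via 10)
2: 14  (via 7)
1: 15  (via 7)
6: 19  (via 2)
9: 19  (via 1)
8: 23  (via 1)
11: 23  (via 2)
5: 25  (via 7)
0: 30  (via 1)
3: 46  (via 5)
Shortest route: 10 → 7 → 5 → 3 = 46 kPa.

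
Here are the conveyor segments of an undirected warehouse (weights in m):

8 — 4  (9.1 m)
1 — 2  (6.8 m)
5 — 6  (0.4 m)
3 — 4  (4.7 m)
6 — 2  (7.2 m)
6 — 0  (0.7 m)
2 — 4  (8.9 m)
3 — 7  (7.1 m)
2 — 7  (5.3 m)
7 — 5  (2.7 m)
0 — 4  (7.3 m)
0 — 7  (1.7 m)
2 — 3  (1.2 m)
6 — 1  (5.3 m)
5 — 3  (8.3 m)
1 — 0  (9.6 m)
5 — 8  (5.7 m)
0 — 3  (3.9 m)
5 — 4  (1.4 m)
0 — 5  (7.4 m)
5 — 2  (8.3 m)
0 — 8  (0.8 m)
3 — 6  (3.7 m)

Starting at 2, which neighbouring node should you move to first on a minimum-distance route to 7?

Compare a few routes:
2 → 3 → 6 → 0 → 7: 1.2+3.7+0.7+1.7 = 7.3
2 → 7: 5.3 = 5.3
2 → 3 → 0 → 7: 1.2+3.9+1.7 = 6.8
The minimum is 5.3 m via 2 → 7.
So from 2 the first move is to 7.

7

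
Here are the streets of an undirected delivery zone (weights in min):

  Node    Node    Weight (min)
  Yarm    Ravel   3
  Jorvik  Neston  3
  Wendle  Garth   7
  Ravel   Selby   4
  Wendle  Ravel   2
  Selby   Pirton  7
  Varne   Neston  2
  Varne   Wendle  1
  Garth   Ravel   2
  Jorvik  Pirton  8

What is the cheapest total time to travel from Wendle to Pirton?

13 min

Shortest distances from Wendle:
Wendle: 0
Varne: 1  (via Wendle)
Ravel: 2  (via Wendle)
Neston: 3  (via Varne)
Garth: 4  (via Ravel)
Yarm: 5  (via Ravel)
Jorvik: 6  (via Neston)
Selby: 6  (via Ravel)
Pirton: 13  (via Selby)
Shortest route: Wendle → Ravel → Selby → Pirton = 13 min.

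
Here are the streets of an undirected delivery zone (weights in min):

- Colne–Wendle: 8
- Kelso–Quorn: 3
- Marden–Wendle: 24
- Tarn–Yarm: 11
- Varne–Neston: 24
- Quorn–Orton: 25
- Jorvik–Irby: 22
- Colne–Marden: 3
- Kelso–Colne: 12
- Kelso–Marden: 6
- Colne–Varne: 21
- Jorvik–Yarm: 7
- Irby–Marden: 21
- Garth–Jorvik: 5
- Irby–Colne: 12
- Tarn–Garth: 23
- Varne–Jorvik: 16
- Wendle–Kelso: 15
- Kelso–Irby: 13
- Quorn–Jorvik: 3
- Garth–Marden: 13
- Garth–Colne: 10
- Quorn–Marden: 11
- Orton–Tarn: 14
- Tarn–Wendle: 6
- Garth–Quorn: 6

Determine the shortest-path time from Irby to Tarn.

Enumerating some paths:
Irby–Kelso–Wendle–Tarn: 13+15+6 = 34
Irby–Colne–Wendle–Tarn: 12+8+6 = 26
The minimum is 26 min via Irby–Colne–Wendle–Tarn.

26 min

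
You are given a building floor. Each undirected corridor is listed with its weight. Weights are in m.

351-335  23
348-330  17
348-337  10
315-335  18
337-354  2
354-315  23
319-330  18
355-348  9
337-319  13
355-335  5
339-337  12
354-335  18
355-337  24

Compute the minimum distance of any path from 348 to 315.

32 m

Settle nodes by increasing distance from 348:
348: 0
355: 9  (via 348)
337: 10  (via 348)
354: 12  (via 337)
335: 14  (via 355)
330: 17  (via 348)
339: 22  (via 337)
319: 23  (via 337)
315: 32  (via 335)
Shortest route: 348–355–335–315 = 32 m.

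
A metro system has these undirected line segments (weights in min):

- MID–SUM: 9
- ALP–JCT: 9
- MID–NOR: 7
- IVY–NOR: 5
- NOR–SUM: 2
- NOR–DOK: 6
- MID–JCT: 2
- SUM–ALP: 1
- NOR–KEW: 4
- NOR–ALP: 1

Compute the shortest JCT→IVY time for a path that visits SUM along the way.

Shortest JCT→SUM: JCT → ALP → SUM = 10
Shortest SUM→IVY: SUM → NOR → IVY = 7
Total via SUM: 10 + 7 = 17 min.

17 min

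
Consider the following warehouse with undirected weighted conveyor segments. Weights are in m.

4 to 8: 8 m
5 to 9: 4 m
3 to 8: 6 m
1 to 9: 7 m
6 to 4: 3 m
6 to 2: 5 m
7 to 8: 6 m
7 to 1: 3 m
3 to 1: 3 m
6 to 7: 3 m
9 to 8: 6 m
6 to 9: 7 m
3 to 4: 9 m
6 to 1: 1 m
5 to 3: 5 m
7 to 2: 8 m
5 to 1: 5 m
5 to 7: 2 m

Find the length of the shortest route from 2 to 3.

9 m

Candidate routes:
2 - 7 - 1 - 3: 8+3+3 = 14
2 - 6 - 7 - 5 - 3: 5+3+2+5 = 15
2 - 6 - 7 - 1 - 3: 5+3+3+3 = 14
2 - 6 - 1 - 3: 5+1+3 = 9
Cheapest is 2 - 6 - 1 - 3 at 9 m.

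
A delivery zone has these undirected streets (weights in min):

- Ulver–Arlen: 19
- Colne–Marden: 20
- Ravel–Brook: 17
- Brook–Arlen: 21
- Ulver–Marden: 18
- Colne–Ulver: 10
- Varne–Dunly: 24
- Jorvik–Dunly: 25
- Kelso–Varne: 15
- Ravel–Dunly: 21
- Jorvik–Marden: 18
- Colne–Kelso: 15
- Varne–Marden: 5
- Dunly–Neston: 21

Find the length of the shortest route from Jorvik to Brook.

Compare a few routes:
Jorvik–Dunly–Ravel–Brook: 25+21+17 = 63
Jorvik–Marden–Ulver–Arlen–Brook: 18+18+19+21 = 76
Cheapest is Jorvik–Dunly–Ravel–Brook at 63 min.

63 min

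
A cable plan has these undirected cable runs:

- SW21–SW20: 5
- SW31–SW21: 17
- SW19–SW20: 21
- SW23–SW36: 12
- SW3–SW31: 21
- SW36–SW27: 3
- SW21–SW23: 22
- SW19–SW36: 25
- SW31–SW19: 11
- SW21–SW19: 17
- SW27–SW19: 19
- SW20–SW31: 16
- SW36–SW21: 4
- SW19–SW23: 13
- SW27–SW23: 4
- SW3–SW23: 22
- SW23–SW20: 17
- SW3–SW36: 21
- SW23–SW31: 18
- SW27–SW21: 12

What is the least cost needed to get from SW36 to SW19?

Running Dijkstra from SW36:
SW36: 0
SW27: 3  (via SW36)
SW21: 4  (via SW36)
SW23: 7  (via SW27)
SW20: 9  (via SW21)
SW19: 20  (via SW23)
Shortest route: SW36–SW27–SW23–SW19 = 20.

20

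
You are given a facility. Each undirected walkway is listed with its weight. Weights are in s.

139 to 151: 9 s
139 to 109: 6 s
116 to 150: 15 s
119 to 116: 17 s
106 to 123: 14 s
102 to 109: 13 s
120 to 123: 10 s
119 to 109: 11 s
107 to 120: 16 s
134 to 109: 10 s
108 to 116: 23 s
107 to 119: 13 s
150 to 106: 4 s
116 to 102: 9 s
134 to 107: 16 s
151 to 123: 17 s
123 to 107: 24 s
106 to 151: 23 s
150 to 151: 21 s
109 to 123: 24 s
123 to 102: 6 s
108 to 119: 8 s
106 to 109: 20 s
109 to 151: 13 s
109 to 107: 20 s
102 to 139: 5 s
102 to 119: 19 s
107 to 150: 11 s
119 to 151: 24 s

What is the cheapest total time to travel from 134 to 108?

29 s

Compare a few routes:
134 → 109 → 119 → 108: 10+11+8 = 29
134 → 107 → 119 → 108: 16+13+8 = 37
Cheapest is 134 → 109 → 119 → 108 at 29 s.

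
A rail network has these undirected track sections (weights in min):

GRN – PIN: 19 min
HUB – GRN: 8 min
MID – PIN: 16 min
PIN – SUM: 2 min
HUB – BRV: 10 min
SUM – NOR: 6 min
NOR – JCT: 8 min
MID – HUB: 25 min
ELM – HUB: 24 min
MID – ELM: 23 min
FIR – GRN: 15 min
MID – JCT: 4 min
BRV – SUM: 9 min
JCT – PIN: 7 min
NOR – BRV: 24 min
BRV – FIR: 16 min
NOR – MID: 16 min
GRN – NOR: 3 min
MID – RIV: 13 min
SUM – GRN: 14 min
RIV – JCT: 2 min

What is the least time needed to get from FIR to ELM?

47 min

Shortest distances from FIR:
FIR: 0
GRN: 15  (via FIR)
BRV: 16  (via FIR)
NOR: 18  (via GRN)
HUB: 23  (via GRN)
SUM: 24  (via NOR)
JCT: 26  (via NOR)
PIN: 26  (via SUM)
RIV: 28  (via JCT)
MID: 30  (via JCT)
ELM: 47  (via HUB)
Shortest route: FIR → GRN → HUB → ELM = 47 min.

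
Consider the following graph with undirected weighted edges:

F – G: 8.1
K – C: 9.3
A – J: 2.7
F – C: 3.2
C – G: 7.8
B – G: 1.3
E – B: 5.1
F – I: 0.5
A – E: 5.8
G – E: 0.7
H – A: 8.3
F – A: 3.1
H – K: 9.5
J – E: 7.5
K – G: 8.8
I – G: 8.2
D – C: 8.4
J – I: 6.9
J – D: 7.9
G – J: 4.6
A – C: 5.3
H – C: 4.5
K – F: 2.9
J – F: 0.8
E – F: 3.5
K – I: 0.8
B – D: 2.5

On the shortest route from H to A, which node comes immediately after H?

Enumerating some paths:
H → A: 8.3 = 8.3
H → C → A: 4.5+5.3 = 9.8
Cheapest is H → A at 8.3.
So from H the first move is to A.

A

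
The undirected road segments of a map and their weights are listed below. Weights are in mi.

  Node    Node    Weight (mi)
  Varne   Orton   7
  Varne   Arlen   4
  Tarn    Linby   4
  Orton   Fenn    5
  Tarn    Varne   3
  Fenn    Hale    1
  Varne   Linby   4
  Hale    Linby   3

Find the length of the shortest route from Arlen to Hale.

Candidate routes:
Arlen - Varne - Linby - Hale: 4+4+3 = 11
Arlen - Varne - Tarn - Linby - Hale: 4+3+4+3 = 14
The minimum is 11 mi via Arlen - Varne - Linby - Hale.

11 mi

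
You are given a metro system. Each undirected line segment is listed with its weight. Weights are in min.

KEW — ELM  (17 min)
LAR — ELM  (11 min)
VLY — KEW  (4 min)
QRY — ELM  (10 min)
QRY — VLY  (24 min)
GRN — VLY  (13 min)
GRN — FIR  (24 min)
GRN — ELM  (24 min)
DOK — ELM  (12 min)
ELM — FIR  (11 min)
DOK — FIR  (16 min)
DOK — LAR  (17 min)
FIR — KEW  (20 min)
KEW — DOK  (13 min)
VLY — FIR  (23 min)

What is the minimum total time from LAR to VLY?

32 min

Compare a few routes:
LAR → DOK → KEW → VLY: 17+13+4 = 34
LAR → ELM → KEW → VLY: 11+17+4 = 32
The minimum is 32 min via LAR → ELM → KEW → VLY.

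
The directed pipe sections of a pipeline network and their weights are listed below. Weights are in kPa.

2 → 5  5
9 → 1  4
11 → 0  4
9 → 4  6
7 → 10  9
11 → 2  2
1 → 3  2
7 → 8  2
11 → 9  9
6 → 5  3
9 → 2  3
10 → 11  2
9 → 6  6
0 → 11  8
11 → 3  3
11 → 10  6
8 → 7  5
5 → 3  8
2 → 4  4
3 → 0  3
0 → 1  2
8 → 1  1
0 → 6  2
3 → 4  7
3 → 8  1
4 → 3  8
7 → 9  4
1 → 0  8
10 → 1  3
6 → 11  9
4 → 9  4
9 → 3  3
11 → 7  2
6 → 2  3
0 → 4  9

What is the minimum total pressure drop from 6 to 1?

Shortest distances from 6:
6: 0
2: 3  (via 6)
5: 3  (via 6)
4: 7  (via 2)
11: 9  (via 6)
3: 11  (via 5)
7: 11  (via 11)
9: 11  (via 4)
8: 12  (via 3)
0: 13  (via 11)
1: 13  (via 8)
Shortest route: 6–5–3–8–1 = 13 kPa.

13 kPa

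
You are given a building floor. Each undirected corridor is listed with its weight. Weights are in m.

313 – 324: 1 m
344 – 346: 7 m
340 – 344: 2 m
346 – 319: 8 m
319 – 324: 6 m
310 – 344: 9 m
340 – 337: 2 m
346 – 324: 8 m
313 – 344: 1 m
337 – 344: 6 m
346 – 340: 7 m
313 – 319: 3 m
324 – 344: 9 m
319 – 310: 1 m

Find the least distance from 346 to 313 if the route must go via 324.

Best 346 to 324: 346 → 324 costing 8
Best 324 to 313: 324 → 313 costing 1
Total via 324: 8 + 1 = 9 m.

9 m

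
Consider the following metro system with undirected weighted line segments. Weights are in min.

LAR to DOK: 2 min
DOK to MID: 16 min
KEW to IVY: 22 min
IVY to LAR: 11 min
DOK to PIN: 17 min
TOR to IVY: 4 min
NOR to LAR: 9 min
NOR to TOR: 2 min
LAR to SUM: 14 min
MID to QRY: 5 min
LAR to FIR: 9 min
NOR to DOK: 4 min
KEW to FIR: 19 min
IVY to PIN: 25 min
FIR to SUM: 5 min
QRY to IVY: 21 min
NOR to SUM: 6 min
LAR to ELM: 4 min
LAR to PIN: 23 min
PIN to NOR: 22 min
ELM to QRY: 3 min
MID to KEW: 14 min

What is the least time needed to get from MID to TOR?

Running Dijkstra from MID:
MID: 0
QRY: 5  (via MID)
ELM: 8  (via QRY)
LAR: 12  (via ELM)
KEW: 14  (via MID)
DOK: 14  (via LAR)
NOR: 18  (via DOK)
TOR: 20  (via NOR)
Shortest route: MID–QRY–ELM–LAR–DOK–NOR–TOR = 20 min.

20 min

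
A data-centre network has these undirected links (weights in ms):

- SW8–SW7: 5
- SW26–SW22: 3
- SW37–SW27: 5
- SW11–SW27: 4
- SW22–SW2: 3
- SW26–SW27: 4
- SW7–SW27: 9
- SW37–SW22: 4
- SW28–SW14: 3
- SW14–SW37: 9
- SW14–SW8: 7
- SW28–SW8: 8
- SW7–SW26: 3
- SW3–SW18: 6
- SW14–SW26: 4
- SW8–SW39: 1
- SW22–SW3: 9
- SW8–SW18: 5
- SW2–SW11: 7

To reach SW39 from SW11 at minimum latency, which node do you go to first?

Enumerating some paths:
SW11–SW27–SW26–SW14–SW8–SW39: 4+4+4+7+1 = 20
SW11–SW27–SW7–SW8–SW39: 4+9+5+1 = 19
SW11–SW27–SW26–SW7–SW8–SW39: 4+4+3+5+1 = 17
Cheapest is SW11–SW27–SW26–SW7–SW8–SW39 at 17 ms.
So from SW11 the first move is to SW27.

SW27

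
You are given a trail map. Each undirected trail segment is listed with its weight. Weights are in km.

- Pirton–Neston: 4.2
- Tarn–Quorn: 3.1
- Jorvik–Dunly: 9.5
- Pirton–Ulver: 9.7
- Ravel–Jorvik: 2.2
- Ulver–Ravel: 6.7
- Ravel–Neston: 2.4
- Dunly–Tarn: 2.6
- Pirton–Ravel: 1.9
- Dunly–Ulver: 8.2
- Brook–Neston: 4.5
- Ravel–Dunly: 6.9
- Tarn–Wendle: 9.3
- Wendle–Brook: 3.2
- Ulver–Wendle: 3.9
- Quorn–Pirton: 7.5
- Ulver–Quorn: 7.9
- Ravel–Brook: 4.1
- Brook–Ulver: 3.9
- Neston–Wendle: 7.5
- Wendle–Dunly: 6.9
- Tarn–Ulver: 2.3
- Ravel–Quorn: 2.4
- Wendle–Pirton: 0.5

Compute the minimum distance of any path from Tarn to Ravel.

5.5 km

Enumerating some paths:
Tarn → Quorn → Ravel: 3.1+2.4 = 5.5
Tarn → Ulver → Wendle → Pirton → Ravel: 2.3+3.9+0.5+1.9 = 8.6
Tarn → Dunly → Ravel: 2.6+6.9 = 9.5
Tarn → Ulver → Ravel: 2.3+6.7 = 9
The minimum is 5.5 km via Tarn → Quorn → Ravel.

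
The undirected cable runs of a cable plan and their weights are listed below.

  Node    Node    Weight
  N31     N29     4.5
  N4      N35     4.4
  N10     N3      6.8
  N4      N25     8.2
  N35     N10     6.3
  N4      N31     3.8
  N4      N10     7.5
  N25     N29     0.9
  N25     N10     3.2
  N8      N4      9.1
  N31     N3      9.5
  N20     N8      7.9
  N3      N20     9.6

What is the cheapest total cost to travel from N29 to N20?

20.5

Settle nodes by increasing distance from N29:
N29: 0
N25: 0.9  (via N29)
N10: 4.1  (via N25)
N31: 4.5  (via N29)
N4: 8.3  (via N31)
N35: 10.4  (via N10)
N3: 10.9  (via N10)
N8: 17.4  (via N4)
N20: 20.5  (via N3)
Shortest route: N29–N25–N10–N3–N20 = 20.5.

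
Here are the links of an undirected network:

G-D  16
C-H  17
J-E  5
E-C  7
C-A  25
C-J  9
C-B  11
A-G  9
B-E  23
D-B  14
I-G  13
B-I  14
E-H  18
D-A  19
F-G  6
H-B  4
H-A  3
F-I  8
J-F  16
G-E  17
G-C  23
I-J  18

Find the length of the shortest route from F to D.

22

Running Dijkstra from F:
F: 0
G: 6  (via F)
I: 8  (via F)
A: 15  (via G)
J: 16  (via F)
H: 18  (via A)
E: 21  (via J)
B: 22  (via I)
D: 22  (via G)
Shortest route: F–G–D = 22.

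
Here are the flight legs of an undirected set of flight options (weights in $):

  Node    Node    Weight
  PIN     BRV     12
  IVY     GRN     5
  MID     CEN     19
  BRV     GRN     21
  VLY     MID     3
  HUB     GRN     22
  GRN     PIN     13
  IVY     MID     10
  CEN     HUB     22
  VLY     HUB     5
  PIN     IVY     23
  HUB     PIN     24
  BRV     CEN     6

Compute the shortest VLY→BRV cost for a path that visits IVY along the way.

$39

Shortest VLY→IVY: VLY → MID → IVY = 13
Best IVY to BRV: IVY → GRN → BRV costing 26
Total via IVY: 13 + 26 = $39.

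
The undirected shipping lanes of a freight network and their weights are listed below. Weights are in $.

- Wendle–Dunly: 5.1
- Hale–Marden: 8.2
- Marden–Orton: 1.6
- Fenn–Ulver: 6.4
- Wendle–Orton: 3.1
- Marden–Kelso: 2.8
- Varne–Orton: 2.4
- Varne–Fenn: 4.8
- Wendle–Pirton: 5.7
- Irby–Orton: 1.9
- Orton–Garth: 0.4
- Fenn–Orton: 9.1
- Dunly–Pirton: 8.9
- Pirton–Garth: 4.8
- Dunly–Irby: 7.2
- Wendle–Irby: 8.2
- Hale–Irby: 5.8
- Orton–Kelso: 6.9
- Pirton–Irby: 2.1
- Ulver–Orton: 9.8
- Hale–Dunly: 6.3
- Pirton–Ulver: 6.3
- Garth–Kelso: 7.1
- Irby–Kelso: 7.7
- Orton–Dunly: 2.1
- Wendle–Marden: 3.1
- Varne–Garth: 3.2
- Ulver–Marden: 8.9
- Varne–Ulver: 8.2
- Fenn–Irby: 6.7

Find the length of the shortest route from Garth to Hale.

Enumerating some paths:
Garth → Pirton → Irby → Hale: 4.8+2.1+5.8 = 12.7
Garth → Orton → Marden → Hale: 0.4+1.6+8.2 = 10.2
Garth → Orton → Irby → Hale: 0.4+1.9+5.8 = 8.1
Garth → Orton → Dunly → Hale: 0.4+2.1+6.3 = 8.8
The minimum is $8.1 via Garth → Orton → Irby → Hale.

$8.1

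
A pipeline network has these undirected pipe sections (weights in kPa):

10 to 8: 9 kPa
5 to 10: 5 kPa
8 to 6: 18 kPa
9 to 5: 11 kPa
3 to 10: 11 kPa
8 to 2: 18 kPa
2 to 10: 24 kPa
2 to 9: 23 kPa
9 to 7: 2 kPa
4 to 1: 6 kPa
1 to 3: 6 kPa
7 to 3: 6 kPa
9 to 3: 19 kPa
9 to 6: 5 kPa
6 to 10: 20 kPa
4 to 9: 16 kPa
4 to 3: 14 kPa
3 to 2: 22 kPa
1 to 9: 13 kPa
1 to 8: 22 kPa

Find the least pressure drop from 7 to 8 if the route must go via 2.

Best 7 to 2: 7–9–2 costing 25
Best 2 to 8: 2–8 costing 18
Total via 2: 25 + 18 = 43 kPa.

43 kPa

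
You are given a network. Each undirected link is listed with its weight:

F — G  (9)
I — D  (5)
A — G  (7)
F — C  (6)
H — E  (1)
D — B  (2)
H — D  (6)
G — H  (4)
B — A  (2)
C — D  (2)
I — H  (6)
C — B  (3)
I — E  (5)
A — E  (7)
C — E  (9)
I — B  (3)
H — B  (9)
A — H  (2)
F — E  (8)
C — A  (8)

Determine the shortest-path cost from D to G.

10

Candidate routes:
D - B - A - G: 2+2+7 = 11
D - C - B - A - G: 2+3+2+7 = 14
D - C - B - A - H - G: 2+3+2+2+4 = 13
D - H - G: 6+4 = 10
The minimum is 10 via D - H - G.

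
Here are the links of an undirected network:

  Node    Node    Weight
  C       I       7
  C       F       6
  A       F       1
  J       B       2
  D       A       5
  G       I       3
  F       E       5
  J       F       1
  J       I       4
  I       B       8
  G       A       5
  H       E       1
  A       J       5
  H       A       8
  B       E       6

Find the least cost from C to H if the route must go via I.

18

Best C to I: C → I costing 7
Best I to H: I → J → F → E → H costing 11
Total via I: 7 + 11 = 18.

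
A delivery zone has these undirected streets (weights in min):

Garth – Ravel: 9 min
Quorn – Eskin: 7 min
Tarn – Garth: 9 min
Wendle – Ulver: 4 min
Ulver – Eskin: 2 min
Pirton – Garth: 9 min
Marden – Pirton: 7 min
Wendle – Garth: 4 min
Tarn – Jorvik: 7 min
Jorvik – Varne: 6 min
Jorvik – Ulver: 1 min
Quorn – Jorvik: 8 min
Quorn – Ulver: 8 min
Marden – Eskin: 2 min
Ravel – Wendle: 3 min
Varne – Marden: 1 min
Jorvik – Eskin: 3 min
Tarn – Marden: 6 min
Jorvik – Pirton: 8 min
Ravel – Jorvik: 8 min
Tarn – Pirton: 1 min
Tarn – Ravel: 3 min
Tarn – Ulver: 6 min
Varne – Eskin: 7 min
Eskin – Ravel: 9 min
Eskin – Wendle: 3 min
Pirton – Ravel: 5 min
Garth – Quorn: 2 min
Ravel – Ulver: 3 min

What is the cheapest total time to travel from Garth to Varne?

Shortest distances from Garth:
Garth: 0
Quorn: 2  (via Garth)
Wendle: 4  (via Garth)
Ravel: 7  (via Wendle)
Eskin: 7  (via Wendle)
Ulver: 8  (via Wendle)
Tarn: 9  (via Garth)
Pirton: 9  (via Garth)
Jorvik: 9  (via Ulver)
Marden: 9  (via Eskin)
Varne: 10  (via Marden)
Shortest route: Garth–Wendle–Eskin–Marden–Varne = 10 min.

10 min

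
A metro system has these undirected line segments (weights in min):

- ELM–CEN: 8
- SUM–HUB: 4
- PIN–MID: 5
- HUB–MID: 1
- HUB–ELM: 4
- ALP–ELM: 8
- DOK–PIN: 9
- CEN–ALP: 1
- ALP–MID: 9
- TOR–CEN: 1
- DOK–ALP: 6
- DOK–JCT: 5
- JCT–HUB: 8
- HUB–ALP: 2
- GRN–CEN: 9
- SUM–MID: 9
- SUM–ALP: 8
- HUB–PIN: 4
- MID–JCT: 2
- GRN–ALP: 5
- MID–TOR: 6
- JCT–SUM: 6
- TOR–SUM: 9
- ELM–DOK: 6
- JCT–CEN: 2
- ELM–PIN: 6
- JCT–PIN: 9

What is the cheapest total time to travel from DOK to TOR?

8 min

Running Dijkstra from DOK:
DOK: 0
JCT: 5  (via DOK)
ALP: 6  (via DOK)
ELM: 6  (via DOK)
CEN: 7  (via JCT)
MID: 7  (via JCT)
HUB: 8  (via ALP)
TOR: 8  (via CEN)
Shortest route: DOK → JCT → CEN → TOR = 8 min.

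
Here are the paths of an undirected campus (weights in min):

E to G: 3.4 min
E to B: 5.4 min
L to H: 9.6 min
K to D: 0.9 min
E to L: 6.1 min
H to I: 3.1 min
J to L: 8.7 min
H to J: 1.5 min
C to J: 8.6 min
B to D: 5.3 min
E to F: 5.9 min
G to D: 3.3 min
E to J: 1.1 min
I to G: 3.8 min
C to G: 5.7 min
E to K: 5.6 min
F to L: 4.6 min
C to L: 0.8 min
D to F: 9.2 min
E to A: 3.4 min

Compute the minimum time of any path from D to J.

7.6 min

Shortest distances from D:
D: 0
K: 0.9  (via D)
G: 3.3  (via D)
B: 5.3  (via D)
E: 6.5  (via K)
I: 7.1  (via G)
J: 7.6  (via E)
Shortest route: D → K → E → J = 7.6 min.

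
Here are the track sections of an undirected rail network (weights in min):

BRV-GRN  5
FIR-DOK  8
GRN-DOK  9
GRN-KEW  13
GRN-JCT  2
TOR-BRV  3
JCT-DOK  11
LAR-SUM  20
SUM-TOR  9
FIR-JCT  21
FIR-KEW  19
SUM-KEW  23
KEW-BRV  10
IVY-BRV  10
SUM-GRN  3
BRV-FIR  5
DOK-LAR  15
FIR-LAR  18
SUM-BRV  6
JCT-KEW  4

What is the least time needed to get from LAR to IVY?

Shortest distances from LAR:
LAR: 0
DOK: 15  (via LAR)
FIR: 18  (via LAR)
SUM: 20  (via LAR)
BRV: 23  (via FIR)
GRN: 23  (via SUM)
JCT: 25  (via GRN)
TOR: 26  (via BRV)
KEW: 29  (via JCT)
IVY: 33  (via BRV)
Shortest route: LAR → FIR → BRV → IVY = 33 min.

33 min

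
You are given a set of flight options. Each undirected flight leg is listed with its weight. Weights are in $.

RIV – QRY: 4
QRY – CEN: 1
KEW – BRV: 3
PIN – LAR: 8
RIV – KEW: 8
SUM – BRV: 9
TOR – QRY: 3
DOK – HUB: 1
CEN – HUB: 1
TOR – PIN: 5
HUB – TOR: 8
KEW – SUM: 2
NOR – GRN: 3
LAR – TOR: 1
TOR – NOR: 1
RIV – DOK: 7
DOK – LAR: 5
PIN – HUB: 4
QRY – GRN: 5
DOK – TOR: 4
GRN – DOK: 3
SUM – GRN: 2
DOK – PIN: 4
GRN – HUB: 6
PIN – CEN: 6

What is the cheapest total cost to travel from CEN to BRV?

$12

Compare a few routes:
CEN → HUB → DOK → GRN → SUM → KEW → BRV: 1+1+3+2+2+3 = 12
CEN → QRY → GRN → SUM → KEW → BRV: 1+5+2+2+3 = 13
The minimum is $12 via CEN → HUB → DOK → GRN → SUM → KEW → BRV.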